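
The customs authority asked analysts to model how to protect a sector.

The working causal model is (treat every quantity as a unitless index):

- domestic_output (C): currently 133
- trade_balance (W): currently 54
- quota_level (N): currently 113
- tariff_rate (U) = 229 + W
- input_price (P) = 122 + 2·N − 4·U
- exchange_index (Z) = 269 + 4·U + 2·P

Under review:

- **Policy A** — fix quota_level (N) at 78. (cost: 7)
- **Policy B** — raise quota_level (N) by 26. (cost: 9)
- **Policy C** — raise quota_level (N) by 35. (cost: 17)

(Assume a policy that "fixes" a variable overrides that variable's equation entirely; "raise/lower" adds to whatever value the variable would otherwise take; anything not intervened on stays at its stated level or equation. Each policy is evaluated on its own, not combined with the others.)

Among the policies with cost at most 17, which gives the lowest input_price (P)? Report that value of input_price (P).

-854

Policy A (N := 78):
  W = 54
  N = 78
  U = 229 + 54 = 283
  P = 122 + 2·78 − 4·283 = -854
Policy B (N + 26):
  W = 54
  N = 113 + 26 = 139
  U = 229 + 54 = 283
  P = 122 + 2·139 − 4·283 = -732
Policy C (N + 35):
  W = 54
  N = 113 + 35 = 148
  U = 229 + 54 = 283
  P = 122 + 2·148 − 4·283 = -714
Comparing — Policy A: P=-854, Policy B: P=-732, Policy C: P=-714. Lowest is -854 (Policy A).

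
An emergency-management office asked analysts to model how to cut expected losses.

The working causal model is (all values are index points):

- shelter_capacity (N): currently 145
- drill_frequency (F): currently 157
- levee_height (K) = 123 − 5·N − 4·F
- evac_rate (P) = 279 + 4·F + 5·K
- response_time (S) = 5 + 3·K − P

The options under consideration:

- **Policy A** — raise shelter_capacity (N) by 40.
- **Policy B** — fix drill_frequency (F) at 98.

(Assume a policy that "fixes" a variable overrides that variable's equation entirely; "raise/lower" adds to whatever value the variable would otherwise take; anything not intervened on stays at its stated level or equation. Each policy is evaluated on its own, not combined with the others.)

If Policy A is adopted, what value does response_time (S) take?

Policy A (N + 40):
  N = 145 + 40 = 185
  F = 157
  K = 123 − 5·185 − 4·157 = -1430
  P = 279 + 4·157 + 5·(-1430) = -6243
  S = 5 + 3·(-1430) − (-6243) = 1958

1958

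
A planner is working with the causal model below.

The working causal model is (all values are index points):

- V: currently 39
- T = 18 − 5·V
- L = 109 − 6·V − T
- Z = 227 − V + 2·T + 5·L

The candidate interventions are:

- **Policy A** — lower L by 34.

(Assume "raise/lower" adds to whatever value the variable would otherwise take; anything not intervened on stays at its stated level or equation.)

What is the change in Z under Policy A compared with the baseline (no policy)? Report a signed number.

Baseline:
  V = 39
  T = 18 − 5·39 = -177
  L = 109 − 6·39 − (-177) = 52
  Z = 227 − 39 + 2·(-177) + 5·52 = 94
Policy A (L − 34):
  V = 39
  T = 18 − 5·39 = -177
  L = 109 − 6·39 − (-177) (−34 from intervention) = 18
  Z = 227 − 39 + 2·(-177) + 5·18 = -76
Change in Z: -76 − 94 = -170

-170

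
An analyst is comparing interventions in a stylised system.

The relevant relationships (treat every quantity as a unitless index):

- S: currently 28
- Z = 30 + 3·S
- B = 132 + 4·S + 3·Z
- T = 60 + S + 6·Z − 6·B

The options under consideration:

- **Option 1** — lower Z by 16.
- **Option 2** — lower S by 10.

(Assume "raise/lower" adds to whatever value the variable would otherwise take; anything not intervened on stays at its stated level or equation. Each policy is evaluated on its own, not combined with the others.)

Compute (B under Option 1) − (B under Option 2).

Option 1 (Z − 16):
  S = 28
  Z = 30 + 3·28 (−16 from intervention) = 98
  B = 132 + 4·28 + 3·98 = 538
Option 2 (S − 10):
  S = 28 − 10 = 18
  Z = 30 + 3·18 = 84
  B = 132 + 4·18 + 3·84 = 456
B: 538 − 456 = 82

82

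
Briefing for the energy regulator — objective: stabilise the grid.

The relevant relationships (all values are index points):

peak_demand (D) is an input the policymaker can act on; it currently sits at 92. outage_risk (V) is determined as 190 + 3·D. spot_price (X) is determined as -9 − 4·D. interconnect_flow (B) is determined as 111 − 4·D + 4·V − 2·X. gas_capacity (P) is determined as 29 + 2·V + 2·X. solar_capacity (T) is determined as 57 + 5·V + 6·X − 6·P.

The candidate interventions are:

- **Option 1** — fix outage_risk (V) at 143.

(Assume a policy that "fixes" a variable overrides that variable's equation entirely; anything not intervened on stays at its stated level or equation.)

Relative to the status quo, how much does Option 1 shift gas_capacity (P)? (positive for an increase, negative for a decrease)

Baseline:
  D = 92
  V = 190 + 3·92 = 466
  X = -9 − 4·92 = -377
  P = 29 + 2·466 + 2·(-377) = 207
Option 1 (V := 143):
  D = 92
  V = 143
  X = -9 − 4·92 = -377
  P = 29 + 2·143 + 2·(-377) = -439
Change in P: -439 − 207 = -646

-646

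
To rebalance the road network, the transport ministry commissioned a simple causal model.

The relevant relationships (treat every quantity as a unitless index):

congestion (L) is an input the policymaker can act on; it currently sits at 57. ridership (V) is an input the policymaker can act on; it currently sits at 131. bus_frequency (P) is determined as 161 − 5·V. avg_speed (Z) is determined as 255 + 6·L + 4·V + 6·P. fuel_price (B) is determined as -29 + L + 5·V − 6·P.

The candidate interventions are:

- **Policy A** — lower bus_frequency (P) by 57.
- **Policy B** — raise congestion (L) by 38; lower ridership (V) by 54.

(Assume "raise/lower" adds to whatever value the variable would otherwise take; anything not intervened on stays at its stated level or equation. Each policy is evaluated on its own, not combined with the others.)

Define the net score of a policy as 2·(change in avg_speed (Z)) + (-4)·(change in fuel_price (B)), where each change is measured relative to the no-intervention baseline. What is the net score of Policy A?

Baseline:
  L = 57
  V = 131
  P = 161 − 5·131 = -494
  Z = 255 + 6·57 + 4·131 + 6·(-494) = -1843
  B = -29 + 57 + 5·131 − 6·(-494) = 3647
Policy A (P − 57):
  L = 57
  V = 131
  P = 161 − 5·131 (−57 from intervention) = -551
  Z = 255 + 6·57 + 4·131 + 6·(-551) = -2185
  B = -29 + 57 + 5·131 − 6·(-551) = 3989
ΔZ = -2185 − (-1843) = -342; ΔB = 3989 − 3647 = 342
Score = 2·(-342) + (-4)·342 = -2052

-2052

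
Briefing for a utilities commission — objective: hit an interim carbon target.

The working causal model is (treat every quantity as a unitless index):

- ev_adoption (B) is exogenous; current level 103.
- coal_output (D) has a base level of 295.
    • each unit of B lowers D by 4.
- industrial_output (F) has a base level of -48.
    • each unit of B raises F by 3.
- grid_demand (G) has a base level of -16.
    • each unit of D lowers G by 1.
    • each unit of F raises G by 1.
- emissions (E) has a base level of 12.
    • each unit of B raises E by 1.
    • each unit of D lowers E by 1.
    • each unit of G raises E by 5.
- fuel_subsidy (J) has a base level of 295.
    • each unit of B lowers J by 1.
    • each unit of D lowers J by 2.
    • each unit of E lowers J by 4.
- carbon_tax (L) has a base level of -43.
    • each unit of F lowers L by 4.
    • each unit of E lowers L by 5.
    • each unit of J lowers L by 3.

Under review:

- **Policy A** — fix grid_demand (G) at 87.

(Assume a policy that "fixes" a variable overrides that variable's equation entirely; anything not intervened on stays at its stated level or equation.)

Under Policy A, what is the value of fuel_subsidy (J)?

-2242

Policy A (G := 87):
  B = 103
  D = 295 − 4·103 = -117
  F = -48 + 3·103 = 261
  G = 87
  E = 12 + 103 − (-117) + 5·87 = 667
  J = 295 − 103 − 2·(-117) − 4·667 = -2242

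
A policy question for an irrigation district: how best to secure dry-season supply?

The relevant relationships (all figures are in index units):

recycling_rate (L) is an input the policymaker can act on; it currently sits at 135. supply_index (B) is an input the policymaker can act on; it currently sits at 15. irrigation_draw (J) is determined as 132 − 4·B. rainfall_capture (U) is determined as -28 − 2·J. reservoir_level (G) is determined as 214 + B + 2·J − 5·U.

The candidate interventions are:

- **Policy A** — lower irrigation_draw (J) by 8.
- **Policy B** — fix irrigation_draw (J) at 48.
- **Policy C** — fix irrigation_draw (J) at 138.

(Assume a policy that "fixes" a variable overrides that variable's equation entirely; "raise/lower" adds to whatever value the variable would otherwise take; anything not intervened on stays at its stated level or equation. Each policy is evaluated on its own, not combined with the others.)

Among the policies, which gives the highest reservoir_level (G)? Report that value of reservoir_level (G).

2025

Policy A (J − 8):
  B = 15
  J = 132 − 4·15 (−8 from intervention) = 64
  U = -28 − 2·64 = -156
  G = 214 + 15 + 2·64 − 5·(-156) = 1137
Policy B (J := 48):
  B = 15
  J = 48
  U = -28 − 2·48 = -124
  G = 214 + 15 + 2·48 − 5·(-124) = 945
Policy C (J := 138):
  B = 15
  J = 138
  U = -28 − 2·138 = -304
  G = 214 + 15 + 2·138 − 5·(-304) = 2025
Comparing — Policy A: G=1137, Policy B: G=945, Policy C: G=2025. Highest is 2025 (Policy C).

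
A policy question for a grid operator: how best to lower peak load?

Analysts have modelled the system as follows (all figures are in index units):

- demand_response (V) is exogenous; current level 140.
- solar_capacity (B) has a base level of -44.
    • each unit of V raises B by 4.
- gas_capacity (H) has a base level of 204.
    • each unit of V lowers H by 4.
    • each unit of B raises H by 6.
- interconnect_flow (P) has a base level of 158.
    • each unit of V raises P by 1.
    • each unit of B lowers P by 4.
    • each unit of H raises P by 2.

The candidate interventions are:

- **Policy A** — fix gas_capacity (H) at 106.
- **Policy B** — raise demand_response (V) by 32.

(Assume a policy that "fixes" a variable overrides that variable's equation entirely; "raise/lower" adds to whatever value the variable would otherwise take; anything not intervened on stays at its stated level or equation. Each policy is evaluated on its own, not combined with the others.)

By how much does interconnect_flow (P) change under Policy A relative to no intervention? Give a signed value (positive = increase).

-5268

Baseline:
  V = 140
  B = -44 + 4·140 = 516
  H = 204 − 4·140 + 6·516 = 2740
  P = 158 + 140 − 4·516 + 2·2740 = 3714
Policy A (H := 106):
  V = 140
  B = -44 + 4·140 = 516
  H = 106
  P = 158 + 140 − 4·516 + 2·106 = -1554
Change in P: -1554 − 3714 = -5268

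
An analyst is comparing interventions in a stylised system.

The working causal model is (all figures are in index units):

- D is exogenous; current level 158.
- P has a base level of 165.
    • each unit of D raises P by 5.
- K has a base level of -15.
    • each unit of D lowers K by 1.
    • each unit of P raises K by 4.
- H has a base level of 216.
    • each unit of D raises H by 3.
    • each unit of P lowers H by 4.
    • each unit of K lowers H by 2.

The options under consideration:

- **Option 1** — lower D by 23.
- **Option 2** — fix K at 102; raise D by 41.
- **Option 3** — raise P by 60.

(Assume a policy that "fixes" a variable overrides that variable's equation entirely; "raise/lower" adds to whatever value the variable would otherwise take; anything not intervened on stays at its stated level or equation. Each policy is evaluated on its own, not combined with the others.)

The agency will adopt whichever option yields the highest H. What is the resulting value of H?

Option 1 (D − 23):
  D = 158 − 23 = 135
  P = 165 + 5·135 = 840
  K = -15 − 135 + 4·840 = 3210
  H = 216 + 3·135 − 4·840 − 2·3210 = -9159
Option 2 (K := 102, D + 41):
  D = 158 + 41 = 199
  P = 165 + 5·199 = 1160
  K = 102
  H = 216 + 3·199 − 4·1160 − 2·102 = -4031
Option 3 (P + 60):
  D = 158
  P = 165 + 5·158 (+60 from intervention) = 1015
  K = -15 − 158 + 4·1015 = 3887
  H = 216 + 3·158 − 4·1015 − 2·3887 = -11144
Comparing — Option 1: H=-9159, Option 2: H=-4031, Option 3: H=-11144. Highest is -4031 (Option 2).

-4031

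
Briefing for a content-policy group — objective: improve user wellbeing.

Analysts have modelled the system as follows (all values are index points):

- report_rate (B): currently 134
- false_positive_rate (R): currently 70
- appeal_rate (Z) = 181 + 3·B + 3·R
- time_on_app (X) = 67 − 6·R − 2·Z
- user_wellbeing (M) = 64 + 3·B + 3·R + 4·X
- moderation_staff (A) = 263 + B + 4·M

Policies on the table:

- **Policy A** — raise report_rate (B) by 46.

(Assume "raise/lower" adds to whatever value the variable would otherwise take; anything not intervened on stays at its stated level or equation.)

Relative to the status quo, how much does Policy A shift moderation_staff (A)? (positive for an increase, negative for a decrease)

-3818

Baseline:
  B = 134
  R = 70
  Z = 181 + 3·134 + 3·70 = 793
  X = 67 − 6·70 − 2·793 = -1939
  M = 64 + 3·134 + 3·70 + 4·(-1939) = -7080
  A = 263 + 134 + 4·(-7080) = -27923
Policy A (B + 46):
  B = 134 + 46 = 180
  R = 70
  Z = 181 + 3·180 + 3·70 = 931
  X = 67 − 6·70 − 2·931 = -2215
  M = 64 + 3·180 + 3·70 + 4·(-2215) = -8046
  A = 263 + 180 + 4·(-8046) = -31741
Change in A: -31741 − (-27923) = -3818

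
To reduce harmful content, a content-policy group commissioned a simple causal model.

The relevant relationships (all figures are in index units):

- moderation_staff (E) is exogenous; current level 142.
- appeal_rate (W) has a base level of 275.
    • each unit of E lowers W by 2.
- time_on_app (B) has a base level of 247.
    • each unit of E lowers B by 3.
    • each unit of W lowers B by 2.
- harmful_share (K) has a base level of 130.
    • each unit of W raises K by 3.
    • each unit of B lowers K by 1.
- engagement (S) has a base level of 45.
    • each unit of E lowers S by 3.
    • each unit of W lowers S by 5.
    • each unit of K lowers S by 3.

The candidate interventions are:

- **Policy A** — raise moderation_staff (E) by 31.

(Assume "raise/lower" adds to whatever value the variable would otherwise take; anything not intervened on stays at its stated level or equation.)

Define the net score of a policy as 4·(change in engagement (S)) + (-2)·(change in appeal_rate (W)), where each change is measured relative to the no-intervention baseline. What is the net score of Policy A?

3596

Baseline:
  E = 142
  W = 275 − 2·142 = -9
  B = 247 − 3·142 − 2·(-9) = -161
  K = 130 + 3·(-9) − (-161) = 264
  S = 45 − 3·142 − 5·(-9) − 3·264 = -1128
Policy A (E + 31):
  E = 142 + 31 = 173
  W = 275 − 2·173 = -71
  B = 247 − 3·173 − 2·(-71) = -130
  K = 130 + 3·(-71) − (-130) = 47
  S = 45 − 3·173 − 5·(-71) − 3·47 = -260
ΔS = -260 − (-1128) = 868; ΔW = -71 − (-9) = -62
Score = 4·868 + (-2)·(-62) = 3596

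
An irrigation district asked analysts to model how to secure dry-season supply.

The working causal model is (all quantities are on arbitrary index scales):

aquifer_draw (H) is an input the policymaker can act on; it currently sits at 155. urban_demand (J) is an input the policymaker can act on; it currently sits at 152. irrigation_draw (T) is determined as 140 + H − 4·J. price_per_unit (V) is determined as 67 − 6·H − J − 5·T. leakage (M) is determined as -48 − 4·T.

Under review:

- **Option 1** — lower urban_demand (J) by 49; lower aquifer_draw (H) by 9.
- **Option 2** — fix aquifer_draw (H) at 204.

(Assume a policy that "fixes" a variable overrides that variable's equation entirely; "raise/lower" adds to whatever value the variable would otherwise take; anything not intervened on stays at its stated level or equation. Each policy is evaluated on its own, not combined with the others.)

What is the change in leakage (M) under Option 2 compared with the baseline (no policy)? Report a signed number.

-196

Baseline:
  H = 155
  J = 152
  T = 140 + 155 − 4·152 = -313
  M = -48 − 4·(-313) = 1204
Option 2 (H := 204):
  H = 204
  J = 152
  T = 140 + 204 − 4·152 = -264
  M = -48 − 4·(-264) = 1008
Change in M: 1008 − 1204 = -196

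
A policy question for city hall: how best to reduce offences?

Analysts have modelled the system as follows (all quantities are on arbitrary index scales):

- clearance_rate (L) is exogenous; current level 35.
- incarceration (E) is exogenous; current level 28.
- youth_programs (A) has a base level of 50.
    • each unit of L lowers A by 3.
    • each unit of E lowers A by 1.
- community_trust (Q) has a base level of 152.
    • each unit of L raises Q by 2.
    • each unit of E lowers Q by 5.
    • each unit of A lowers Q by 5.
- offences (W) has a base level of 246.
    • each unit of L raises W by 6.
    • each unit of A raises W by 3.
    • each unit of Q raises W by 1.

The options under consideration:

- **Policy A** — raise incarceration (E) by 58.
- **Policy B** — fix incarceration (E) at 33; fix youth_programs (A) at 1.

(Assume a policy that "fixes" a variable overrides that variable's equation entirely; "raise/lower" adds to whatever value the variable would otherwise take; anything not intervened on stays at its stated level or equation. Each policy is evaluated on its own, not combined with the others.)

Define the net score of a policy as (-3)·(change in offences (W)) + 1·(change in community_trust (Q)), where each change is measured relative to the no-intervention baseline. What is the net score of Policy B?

134

Baseline:
  L = 35
  E = 28
  A = 50 − 3·35 − 28 = -83
  Q = 152 + 2·35 − 5·28 − 5·(-83) = 497
  W = 246 + 6·35 + 3·(-83) + 497 = 704
Policy B (E := 33, A := 1):
  L = 35
  E = 33
  A = 1
  Q = 152 + 2·35 − 5·33 − 5·1 = 52
  W = 246 + 6·35 + 3·1 + 52 = 511
ΔW = 511 − 704 = -193; ΔQ = 52 − 497 = -445
Score = (-3)·(-193) + 1·(-445) = 134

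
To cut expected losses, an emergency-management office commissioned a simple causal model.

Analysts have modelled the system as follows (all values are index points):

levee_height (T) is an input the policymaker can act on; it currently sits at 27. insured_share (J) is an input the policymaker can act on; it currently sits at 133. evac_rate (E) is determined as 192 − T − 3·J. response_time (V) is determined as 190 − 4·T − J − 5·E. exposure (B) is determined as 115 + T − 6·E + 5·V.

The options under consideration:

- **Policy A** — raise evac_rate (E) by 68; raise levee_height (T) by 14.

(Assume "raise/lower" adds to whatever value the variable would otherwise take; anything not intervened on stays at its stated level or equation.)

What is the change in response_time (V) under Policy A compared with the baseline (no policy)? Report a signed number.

Baseline:
  T = 27
  J = 133
  E = 192 − 27 − 3·133 = -234
  V = 190 − 4·27 − 133 − 5·(-234) = 1119
Policy A (E + 68, T + 14):
  T = 27 + 14 = 41
  J = 133
  E = 192 − 41 − 3·133 (+68 from intervention) = -180
  V = 190 − 4·41 − 133 − 5·(-180) = 793
Change in V: 793 − 1119 = -326

-326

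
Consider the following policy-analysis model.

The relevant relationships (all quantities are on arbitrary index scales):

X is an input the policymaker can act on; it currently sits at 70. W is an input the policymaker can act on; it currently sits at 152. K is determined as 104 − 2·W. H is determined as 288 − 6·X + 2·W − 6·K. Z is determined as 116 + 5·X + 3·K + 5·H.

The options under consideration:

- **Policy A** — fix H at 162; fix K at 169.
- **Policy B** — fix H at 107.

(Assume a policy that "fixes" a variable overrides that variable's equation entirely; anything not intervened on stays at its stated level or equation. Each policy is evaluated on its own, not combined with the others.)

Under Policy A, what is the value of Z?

1783

Policy A (H := 162, K := 169):
  X = 70
  W = 152
  K = 169
  H = 162
  Z = 116 + 5·70 + 3·169 + 5·162 = 1783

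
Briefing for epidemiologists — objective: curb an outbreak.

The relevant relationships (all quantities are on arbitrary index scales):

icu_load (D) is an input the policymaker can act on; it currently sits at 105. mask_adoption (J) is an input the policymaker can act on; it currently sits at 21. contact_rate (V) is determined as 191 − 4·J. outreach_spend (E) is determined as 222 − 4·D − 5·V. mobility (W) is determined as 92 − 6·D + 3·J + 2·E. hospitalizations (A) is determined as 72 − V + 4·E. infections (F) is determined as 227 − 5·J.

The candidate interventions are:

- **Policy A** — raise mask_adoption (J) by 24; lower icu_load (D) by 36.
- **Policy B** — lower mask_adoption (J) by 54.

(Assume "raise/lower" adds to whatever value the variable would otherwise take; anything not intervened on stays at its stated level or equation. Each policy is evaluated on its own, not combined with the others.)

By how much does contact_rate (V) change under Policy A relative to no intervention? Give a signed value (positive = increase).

-96

Baseline:
  J = 21
  V = 191 − 4·21 = 107
Policy A (J + 24, D − 36):
  J = 21 + 24 = 45
  V = 191 − 4·45 = 11
Change in V: 11 − 107 = -96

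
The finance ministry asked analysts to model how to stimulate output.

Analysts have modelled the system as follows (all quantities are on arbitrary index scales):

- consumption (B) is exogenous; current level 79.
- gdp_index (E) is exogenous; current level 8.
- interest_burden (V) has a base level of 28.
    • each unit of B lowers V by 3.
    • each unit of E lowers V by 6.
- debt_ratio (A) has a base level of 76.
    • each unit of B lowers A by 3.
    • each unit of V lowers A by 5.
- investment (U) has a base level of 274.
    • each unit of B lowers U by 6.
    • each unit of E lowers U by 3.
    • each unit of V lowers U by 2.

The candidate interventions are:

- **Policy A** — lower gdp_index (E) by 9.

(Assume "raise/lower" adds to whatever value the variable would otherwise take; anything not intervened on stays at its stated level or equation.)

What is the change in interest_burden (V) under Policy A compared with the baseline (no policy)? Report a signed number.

54

Baseline:
  B = 79
  E = 8
  V = 28 − 3·79 − 6·8 = -257
Policy A (E − 9):
  B = 79
  E = 8 − 9 = -1
  V = 28 − 3·79 − 6·(-1) = -203
Change in V: -203 − (-257) = 54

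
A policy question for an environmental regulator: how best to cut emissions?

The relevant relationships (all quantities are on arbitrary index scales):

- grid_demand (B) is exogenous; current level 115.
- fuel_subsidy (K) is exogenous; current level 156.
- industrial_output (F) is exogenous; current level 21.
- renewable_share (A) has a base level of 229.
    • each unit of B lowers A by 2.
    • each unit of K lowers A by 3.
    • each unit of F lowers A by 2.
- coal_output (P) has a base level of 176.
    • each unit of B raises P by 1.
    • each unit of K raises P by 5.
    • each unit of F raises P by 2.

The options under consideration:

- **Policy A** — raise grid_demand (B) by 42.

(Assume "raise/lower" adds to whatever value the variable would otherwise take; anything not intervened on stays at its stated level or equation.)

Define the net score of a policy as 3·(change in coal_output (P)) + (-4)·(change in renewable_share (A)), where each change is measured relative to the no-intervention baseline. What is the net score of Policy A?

Baseline:
  B = 115
  K = 156
  F = 21
  A = 229 − 2·115 − 3·156 − 2·21 = -511
  P = 176 + 115 + 5·156 + 2·21 = 1113
Policy A (B + 42):
  B = 115 + 42 = 157
  K = 156
  F = 21
  A = 229 − 2·157 − 3·156 − 2·21 = -595
  P = 176 + 157 + 5·156 + 2·21 = 1155
ΔP = 1155 − 1113 = 42; ΔA = -595 − (-511) = -84
Score = 3·42 + (-4)·(-84) = 462

462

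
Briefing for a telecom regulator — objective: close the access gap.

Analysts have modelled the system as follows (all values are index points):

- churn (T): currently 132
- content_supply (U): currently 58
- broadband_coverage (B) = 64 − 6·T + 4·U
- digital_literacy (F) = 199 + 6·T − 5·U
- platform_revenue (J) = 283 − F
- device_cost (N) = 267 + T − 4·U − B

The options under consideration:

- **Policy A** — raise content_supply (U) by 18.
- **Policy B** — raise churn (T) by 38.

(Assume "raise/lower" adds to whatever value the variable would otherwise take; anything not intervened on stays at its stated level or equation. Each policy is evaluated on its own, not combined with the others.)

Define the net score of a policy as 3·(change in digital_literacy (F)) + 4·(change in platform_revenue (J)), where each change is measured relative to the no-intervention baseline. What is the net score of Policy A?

Baseline:
  T = 132
  U = 58
  F = 199 + 6·132 − 5·58 = 701
  J = 283 − 701 = -418
Policy A (U + 18):
  T = 132
  U = 58 + 18 = 76
  F = 199 + 6·132 − 5·76 = 611
  J = 283 − 611 = -328
ΔF = 611 − 701 = -90; ΔJ = -328 − (-418) = 90
Score = 3·(-90) + 4·90 = 90

90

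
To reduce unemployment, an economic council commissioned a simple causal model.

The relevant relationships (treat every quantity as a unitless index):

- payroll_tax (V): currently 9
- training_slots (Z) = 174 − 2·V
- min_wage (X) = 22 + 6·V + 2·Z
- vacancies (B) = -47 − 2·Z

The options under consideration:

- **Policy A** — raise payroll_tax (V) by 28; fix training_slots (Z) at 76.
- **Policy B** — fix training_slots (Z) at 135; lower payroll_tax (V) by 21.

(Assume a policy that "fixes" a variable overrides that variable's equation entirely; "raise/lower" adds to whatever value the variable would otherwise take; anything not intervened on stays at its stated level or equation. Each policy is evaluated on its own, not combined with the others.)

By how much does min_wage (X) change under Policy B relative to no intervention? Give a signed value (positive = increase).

Baseline:
  V = 9
  Z = 174 − 2·9 = 156
  X = 22 + 6·9 + 2·156 = 388
Policy B (Z := 135, V − 21):
  V = 9 − 21 = -12
  Z = 135
  X = 22 + 6·(-12) + 2·135 = 220
Change in X: 220 − 388 = -168

-168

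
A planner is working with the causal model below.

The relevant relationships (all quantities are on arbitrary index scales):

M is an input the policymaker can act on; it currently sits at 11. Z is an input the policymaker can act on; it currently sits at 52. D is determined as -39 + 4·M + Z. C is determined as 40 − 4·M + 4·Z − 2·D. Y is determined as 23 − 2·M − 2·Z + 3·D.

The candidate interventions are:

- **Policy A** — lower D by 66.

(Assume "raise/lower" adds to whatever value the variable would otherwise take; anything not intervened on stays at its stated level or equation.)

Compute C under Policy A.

Policy A (D − 66):
  M = 11
  Z = 52
  D = -39 + 4·11 + 52 (−66 from intervention) = -9
  C = 40 − 4·11 + 4·52 − 2·(-9) = 222

222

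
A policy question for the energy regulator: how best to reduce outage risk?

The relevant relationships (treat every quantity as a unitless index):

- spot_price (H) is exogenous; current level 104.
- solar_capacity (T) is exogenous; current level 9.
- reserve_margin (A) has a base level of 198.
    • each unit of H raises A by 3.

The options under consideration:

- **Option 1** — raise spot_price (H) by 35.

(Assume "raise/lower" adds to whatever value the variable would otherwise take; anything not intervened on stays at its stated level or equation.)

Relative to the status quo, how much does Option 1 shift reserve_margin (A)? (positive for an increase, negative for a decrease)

105

Baseline:
  H = 104
  A = 198 + 3·104 = 510
Option 1 (H + 35):
  H = 104 + 35 = 139
  A = 198 + 3·139 = 615
Change in A: 615 − 510 = 105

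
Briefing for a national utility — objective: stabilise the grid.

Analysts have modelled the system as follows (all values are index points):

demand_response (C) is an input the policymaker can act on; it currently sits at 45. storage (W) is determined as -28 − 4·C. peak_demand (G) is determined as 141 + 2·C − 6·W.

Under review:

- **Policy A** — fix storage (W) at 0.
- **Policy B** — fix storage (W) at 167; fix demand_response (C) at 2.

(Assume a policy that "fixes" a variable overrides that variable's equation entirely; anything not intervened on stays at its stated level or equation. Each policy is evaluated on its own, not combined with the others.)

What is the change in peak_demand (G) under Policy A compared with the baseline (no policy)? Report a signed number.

-1248

Baseline:
  C = 45
  W = -28 − 4·45 = -208
  G = 141 + 2·45 − 6·(-208) = 1479
Policy A (W := 0):
  C = 45
  W = 0
  G = 141 + 2·45 − 6·0 = 231
Change in G: 231 − 1479 = -1248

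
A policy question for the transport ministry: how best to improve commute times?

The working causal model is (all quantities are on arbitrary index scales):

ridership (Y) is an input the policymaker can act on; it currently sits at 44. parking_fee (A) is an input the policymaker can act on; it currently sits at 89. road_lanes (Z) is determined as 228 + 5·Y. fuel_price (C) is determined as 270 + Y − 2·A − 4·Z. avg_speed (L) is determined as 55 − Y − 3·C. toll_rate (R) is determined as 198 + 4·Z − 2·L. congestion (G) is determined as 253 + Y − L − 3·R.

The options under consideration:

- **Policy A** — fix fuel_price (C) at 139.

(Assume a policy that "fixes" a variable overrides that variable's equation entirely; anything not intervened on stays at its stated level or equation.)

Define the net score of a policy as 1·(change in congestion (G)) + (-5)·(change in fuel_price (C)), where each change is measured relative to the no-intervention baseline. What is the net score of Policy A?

Baseline:
  Y = 44
  A = 89
  Z = 228 + 5·44 = 448
  C = 270 + 44 − 2·89 − 4·448 = -1656
  L = 55 − 44 − 3·(-1656) = 4979
  R = 198 + 4·448 − 2·4979 = -7968
  G = 253 + 44 − 4979 − 3·(-7968) = 19222
Policy A (C := 139):
  Y = 44
  A = 89
  Z = 228 + 5·44 = 448
  C = 139
  L = 55 − 44 − 3·139 = -406
  R = 198 + 4·448 − 2·(-406) = 2802
  G = 253 + 44 − (-406) − 3·2802 = -7703
ΔG = -7703 − 19222 = -26925; ΔC = 139 − (-1656) = 1795
Score = 1·(-26925) + (-5)·1795 = -35900

-35900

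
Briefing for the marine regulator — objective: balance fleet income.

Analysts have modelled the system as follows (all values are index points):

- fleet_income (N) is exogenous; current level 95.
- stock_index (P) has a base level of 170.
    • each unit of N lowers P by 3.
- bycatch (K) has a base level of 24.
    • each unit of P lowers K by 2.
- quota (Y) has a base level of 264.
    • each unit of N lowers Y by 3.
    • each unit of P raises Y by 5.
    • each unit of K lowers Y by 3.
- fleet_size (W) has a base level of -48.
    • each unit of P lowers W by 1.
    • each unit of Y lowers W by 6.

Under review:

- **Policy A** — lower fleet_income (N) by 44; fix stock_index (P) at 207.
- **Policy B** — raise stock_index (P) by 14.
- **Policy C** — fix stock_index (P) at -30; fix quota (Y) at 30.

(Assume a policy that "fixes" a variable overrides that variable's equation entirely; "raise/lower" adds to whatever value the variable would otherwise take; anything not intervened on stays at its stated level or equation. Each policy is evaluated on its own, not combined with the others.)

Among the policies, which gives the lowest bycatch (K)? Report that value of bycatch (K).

Policy A (N − 44, P := 207):
  N = 95 − 44 = 51
  P = 207
  K = 24 − 2·207 = -390
Policy B (P + 14):
  N = 95
  P = 170 − 3·95 (+14 from intervention) = -101
  K = 24 − 2·(-101) = 226
Policy C (P := -30, Y := 30):
  N = 95
  P = -30
  K = 24 − 2·(-30) = 84
Comparing — Policy A: K=-390, Policy B: K=226, Policy C: K=84. Lowest is -390 (Policy A).

-390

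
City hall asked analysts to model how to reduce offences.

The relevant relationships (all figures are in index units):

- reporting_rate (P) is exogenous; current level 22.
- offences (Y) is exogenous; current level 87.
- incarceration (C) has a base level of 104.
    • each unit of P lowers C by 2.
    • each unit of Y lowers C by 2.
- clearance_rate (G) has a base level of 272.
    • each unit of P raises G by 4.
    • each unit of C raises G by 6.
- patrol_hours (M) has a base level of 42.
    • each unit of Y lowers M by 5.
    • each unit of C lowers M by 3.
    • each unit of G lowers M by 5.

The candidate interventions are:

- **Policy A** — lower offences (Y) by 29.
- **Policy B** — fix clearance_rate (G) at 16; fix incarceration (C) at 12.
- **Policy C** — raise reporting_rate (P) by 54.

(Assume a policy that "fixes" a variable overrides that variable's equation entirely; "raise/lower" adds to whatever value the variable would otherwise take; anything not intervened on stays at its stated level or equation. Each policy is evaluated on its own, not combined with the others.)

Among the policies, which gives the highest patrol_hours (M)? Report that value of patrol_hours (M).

Policy A (Y − 29):
  P = 22
  Y = 87 − 29 = 58
  C = 104 − 2·22 − 2·58 = -56
  G = 272 + 4·22 + 6·(-56) = 24
  M = 42 − 5·58 − 3·(-56) − 5·24 = -200
Policy B (G := 16, C := 12):
  P = 22
  Y = 87
  C = 12
  G = 16
  M = 42 − 5·87 − 3·12 − 5·16 = -509
Policy C (P + 54):
  P = 22 + 54 = 76
  Y = 87
  C = 104 − 2·76 − 2·87 = -222
  G = 272 + 4·76 + 6·(-222) = -756
  M = 42 − 5·87 − 3·(-222) − 5·(-756) = 4053
Comparing — Policy A: M=-200, Policy B: M=-509, Policy C: M=4053. Highest is 4053 (Policy C).

4053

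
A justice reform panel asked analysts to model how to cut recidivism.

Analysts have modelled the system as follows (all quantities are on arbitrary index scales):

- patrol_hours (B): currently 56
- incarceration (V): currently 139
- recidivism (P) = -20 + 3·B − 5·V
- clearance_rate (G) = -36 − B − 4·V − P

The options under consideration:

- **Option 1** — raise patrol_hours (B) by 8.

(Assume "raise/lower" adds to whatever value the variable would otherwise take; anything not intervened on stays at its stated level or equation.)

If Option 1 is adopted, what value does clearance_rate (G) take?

-133

Option 1 (B + 8):
  B = 56 + 8 = 64
  V = 139
  P = -20 + 3·64 − 5·139 = -523
  G = -36 − 64 − 4·139 − (-523) = -133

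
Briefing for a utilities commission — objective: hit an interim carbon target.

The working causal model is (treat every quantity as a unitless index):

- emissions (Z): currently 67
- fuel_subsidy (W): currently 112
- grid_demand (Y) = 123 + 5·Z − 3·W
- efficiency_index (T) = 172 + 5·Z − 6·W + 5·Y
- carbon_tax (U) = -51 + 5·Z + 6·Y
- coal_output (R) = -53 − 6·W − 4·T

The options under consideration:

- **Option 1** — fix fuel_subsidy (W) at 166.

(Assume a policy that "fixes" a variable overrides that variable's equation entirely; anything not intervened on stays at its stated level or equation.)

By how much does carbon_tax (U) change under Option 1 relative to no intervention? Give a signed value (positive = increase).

-972

Baseline:
  Z = 67
  W = 112
  Y = 123 + 5·67 − 3·112 = 122
  U = -51 + 5·67 + 6·122 = 1016
Option 1 (W := 166):
  Z = 67
  W = 166
  Y = 123 + 5·67 − 3·166 = -40
  U = -51 + 5·67 + 6·(-40) = 44
Change in U: 44 − 1016 = -972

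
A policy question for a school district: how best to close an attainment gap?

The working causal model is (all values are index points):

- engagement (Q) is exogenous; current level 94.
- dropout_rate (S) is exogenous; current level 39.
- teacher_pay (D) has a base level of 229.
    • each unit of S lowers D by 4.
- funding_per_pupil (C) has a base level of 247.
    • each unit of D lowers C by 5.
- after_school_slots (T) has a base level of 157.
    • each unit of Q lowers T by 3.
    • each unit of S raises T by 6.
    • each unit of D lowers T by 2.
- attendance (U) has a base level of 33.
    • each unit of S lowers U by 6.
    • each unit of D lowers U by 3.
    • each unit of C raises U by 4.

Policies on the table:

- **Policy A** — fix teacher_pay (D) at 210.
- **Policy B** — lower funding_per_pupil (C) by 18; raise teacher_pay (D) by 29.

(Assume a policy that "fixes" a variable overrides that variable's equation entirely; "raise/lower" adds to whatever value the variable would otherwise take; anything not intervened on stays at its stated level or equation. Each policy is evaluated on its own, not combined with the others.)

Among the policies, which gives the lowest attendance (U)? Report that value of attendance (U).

Policy A (D := 210):
  S = 39
  D = 210
  C = 247 − 5·210 = -803
  U = 33 − 6·39 − 3·210 + 4·(-803) = -4043
Policy B (C − 18, D + 29):
  S = 39
  D = 229 − 4·39 (+29 from intervention) = 102
  C = 247 − 5·102 (−18 from intervention) = -281
  U = 33 − 6·39 − 3·102 + 4·(-281) = -1631
Comparing — Policy A: U=-4043, Policy B: U=-1631. Lowest is -4043 (Policy A).

-4043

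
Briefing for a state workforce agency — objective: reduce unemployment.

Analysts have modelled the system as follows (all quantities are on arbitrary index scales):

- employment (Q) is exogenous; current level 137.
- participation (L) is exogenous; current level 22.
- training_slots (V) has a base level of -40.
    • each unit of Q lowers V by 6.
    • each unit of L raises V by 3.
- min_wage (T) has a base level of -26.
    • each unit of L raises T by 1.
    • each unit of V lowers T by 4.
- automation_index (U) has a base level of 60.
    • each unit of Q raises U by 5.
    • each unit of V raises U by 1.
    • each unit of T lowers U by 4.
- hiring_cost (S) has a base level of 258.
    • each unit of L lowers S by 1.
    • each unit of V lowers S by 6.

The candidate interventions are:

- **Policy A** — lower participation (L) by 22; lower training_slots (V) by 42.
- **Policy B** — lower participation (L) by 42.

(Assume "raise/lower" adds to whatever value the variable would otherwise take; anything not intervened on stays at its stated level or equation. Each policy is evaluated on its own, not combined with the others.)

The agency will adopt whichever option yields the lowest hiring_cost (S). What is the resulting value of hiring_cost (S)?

5682

Policy A (L − 22, V − 42):
  Q = 137
  L = 22 − 22 = 0
  V = -40 − 6·137 + 3·0 (−42 from intervention) = -904
  S = 258 − 0 − 6·(-904) = 5682
Policy B (L − 42):
  Q = 137
  L = 22 − 42 = -20
  V = -40 − 6·137 + 3·(-20) = -922
  S = 258 − (-20) − 6·(-922) = 5810
Comparing — Policy A: S=5682, Policy B: S=5810. Lowest is 5682 (Policy A).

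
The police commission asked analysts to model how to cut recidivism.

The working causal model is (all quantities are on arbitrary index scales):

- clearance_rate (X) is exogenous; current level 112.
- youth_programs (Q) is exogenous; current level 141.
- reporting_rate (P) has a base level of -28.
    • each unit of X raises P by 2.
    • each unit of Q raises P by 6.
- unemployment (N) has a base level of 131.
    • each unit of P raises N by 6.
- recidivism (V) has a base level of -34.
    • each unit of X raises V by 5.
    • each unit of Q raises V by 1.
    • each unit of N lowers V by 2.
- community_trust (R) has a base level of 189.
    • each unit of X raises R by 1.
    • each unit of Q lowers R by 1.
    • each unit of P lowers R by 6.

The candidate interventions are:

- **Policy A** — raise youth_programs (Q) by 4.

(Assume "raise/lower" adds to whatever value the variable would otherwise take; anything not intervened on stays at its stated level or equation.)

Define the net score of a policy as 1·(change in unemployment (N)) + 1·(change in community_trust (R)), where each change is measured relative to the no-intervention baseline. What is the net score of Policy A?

Baseline:
  X = 112
  Q = 141
  P = -28 + 2·112 + 6·141 = 1042
  N = 131 + 6·1042 = 6383
  R = 189 + 112 − 141 − 6·1042 = -6092
Policy A (Q + 4):
  X = 112
  Q = 141 + 4 = 145
  P = -28 + 2·112 + 6·145 = 1066
  N = 131 + 6·1066 = 6527
  R = 189 + 112 − 145 − 6·1066 = -6240
ΔN = 6527 − 6383 = 144; ΔR = -6240 − (-6092) = -148
Score = 1·144 + 1·(-148) = -4

-4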